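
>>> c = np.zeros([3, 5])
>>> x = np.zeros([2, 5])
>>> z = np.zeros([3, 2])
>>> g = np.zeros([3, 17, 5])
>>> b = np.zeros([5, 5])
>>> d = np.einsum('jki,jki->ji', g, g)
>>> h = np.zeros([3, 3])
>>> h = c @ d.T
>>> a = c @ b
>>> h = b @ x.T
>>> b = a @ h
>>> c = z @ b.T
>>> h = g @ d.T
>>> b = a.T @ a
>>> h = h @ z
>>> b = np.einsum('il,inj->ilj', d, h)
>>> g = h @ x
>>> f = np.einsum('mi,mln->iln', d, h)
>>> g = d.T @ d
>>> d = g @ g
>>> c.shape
(3, 3)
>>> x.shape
(2, 5)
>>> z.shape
(3, 2)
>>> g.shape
(5, 5)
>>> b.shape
(3, 5, 2)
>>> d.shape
(5, 5)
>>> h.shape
(3, 17, 2)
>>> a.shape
(3, 5)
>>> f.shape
(5, 17, 2)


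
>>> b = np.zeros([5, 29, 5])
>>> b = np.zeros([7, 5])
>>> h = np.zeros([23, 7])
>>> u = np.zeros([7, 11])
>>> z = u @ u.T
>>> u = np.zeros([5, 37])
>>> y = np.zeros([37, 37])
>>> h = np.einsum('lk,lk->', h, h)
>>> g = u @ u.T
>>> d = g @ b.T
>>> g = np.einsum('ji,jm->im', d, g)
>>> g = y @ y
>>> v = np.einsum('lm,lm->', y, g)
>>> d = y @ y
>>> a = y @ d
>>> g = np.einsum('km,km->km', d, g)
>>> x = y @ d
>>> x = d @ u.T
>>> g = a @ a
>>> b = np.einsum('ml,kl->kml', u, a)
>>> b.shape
(37, 5, 37)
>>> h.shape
()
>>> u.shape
(5, 37)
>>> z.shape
(7, 7)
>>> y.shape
(37, 37)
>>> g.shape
(37, 37)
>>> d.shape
(37, 37)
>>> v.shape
()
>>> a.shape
(37, 37)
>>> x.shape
(37, 5)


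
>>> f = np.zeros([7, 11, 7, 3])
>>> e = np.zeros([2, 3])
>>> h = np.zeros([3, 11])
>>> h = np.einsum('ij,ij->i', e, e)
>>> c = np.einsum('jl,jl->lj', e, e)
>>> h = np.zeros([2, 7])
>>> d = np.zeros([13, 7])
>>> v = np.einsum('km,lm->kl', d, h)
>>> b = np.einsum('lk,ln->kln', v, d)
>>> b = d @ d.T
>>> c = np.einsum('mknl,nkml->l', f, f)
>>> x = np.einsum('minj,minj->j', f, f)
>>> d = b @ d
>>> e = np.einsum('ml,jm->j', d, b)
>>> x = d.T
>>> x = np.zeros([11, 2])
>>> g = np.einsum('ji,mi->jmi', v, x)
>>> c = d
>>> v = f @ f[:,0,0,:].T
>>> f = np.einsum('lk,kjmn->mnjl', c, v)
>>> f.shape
(7, 7, 11, 13)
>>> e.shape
(13,)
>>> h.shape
(2, 7)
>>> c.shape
(13, 7)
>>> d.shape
(13, 7)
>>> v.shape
(7, 11, 7, 7)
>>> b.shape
(13, 13)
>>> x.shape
(11, 2)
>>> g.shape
(13, 11, 2)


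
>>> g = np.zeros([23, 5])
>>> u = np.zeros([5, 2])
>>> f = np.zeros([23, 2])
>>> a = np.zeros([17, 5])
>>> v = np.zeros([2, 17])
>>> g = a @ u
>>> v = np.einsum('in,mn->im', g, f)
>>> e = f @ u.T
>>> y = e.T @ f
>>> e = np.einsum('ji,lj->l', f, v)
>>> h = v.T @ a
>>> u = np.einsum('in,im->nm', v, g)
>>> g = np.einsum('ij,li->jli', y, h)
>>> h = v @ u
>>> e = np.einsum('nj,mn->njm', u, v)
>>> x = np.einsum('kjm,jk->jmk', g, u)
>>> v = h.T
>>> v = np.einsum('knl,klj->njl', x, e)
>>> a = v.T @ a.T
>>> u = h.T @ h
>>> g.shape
(2, 23, 5)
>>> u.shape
(2, 2)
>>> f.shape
(23, 2)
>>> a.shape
(2, 17, 17)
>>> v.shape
(5, 17, 2)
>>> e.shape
(23, 2, 17)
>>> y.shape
(5, 2)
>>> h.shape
(17, 2)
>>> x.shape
(23, 5, 2)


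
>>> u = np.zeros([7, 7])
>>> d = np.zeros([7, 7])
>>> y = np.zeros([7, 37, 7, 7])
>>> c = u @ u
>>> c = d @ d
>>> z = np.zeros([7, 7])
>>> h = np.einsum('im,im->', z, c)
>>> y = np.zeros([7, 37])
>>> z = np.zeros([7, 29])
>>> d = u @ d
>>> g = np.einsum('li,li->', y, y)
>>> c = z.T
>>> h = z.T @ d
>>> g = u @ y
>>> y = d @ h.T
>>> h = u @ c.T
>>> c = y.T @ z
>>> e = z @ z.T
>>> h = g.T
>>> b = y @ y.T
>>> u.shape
(7, 7)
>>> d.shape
(7, 7)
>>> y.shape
(7, 29)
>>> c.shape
(29, 29)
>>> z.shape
(7, 29)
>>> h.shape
(37, 7)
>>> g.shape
(7, 37)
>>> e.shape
(7, 7)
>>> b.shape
(7, 7)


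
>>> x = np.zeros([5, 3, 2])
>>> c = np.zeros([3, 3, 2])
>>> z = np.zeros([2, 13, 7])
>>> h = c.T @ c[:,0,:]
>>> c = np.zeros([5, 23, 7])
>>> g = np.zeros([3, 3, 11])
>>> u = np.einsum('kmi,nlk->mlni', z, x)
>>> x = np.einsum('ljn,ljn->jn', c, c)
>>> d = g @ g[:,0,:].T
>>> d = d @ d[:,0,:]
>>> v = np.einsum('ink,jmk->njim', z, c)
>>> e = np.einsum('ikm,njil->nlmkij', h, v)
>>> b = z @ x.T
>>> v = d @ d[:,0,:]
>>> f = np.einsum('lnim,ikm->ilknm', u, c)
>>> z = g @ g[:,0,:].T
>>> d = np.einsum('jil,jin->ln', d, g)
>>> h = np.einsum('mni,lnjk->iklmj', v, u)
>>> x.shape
(23, 7)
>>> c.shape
(5, 23, 7)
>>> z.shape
(3, 3, 3)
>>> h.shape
(3, 7, 13, 3, 5)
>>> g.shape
(3, 3, 11)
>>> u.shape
(13, 3, 5, 7)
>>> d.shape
(3, 11)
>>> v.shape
(3, 3, 3)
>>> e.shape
(13, 23, 2, 3, 2, 5)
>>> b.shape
(2, 13, 23)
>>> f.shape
(5, 13, 23, 3, 7)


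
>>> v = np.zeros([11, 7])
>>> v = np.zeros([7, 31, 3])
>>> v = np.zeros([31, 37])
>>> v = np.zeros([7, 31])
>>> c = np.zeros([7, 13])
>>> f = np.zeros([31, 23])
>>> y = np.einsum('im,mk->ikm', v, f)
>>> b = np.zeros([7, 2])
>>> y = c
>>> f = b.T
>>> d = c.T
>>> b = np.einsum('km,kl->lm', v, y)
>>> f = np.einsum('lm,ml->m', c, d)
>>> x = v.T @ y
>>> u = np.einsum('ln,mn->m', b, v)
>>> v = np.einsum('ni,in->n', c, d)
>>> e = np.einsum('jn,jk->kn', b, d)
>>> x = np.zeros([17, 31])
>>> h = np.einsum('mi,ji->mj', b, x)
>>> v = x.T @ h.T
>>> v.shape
(31, 13)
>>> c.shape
(7, 13)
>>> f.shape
(13,)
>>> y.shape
(7, 13)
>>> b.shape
(13, 31)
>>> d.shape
(13, 7)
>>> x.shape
(17, 31)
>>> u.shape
(7,)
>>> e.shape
(7, 31)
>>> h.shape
(13, 17)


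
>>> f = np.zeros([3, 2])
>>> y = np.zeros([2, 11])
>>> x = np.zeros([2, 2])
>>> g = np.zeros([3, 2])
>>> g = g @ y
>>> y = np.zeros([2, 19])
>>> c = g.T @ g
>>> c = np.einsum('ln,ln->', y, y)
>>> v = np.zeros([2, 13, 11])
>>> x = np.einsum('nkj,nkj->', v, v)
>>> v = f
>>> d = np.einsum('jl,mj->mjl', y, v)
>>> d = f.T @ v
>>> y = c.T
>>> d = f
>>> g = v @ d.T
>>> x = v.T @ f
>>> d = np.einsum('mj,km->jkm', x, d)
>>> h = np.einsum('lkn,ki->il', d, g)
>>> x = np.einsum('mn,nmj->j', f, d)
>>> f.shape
(3, 2)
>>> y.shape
()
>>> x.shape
(2,)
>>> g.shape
(3, 3)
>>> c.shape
()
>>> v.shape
(3, 2)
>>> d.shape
(2, 3, 2)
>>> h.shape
(3, 2)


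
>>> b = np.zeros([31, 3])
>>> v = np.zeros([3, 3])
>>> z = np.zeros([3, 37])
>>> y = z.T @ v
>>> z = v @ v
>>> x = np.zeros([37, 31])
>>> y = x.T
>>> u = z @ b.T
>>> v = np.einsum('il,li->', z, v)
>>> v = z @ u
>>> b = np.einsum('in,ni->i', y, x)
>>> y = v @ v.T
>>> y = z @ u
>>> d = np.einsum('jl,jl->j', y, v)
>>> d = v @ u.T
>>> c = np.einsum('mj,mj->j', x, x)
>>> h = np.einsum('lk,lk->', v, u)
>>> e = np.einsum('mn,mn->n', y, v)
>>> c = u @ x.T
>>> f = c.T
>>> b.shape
(31,)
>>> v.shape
(3, 31)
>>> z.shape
(3, 3)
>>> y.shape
(3, 31)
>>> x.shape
(37, 31)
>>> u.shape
(3, 31)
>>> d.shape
(3, 3)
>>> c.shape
(3, 37)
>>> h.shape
()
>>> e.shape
(31,)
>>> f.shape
(37, 3)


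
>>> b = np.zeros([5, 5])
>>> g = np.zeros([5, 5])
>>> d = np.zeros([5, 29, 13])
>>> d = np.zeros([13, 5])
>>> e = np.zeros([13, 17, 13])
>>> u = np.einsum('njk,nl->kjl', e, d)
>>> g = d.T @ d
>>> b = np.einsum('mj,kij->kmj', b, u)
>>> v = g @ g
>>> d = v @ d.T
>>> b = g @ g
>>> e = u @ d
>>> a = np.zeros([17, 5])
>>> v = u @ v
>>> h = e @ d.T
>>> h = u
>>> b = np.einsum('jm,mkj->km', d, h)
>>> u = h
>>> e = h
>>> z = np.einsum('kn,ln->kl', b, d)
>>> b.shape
(17, 13)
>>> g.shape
(5, 5)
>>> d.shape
(5, 13)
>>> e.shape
(13, 17, 5)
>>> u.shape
(13, 17, 5)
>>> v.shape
(13, 17, 5)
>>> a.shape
(17, 5)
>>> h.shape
(13, 17, 5)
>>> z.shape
(17, 5)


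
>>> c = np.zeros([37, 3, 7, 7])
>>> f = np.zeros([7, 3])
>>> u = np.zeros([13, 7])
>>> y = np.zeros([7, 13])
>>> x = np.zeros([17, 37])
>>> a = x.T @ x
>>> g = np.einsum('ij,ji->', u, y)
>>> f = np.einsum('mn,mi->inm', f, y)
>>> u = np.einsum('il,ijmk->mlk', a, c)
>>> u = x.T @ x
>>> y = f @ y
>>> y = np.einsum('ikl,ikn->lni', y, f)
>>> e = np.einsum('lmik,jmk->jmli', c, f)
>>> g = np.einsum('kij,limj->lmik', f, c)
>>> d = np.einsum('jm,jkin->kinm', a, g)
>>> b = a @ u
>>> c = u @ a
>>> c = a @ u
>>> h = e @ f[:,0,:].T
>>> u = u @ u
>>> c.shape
(37, 37)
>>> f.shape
(13, 3, 7)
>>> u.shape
(37, 37)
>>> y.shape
(13, 7, 13)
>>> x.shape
(17, 37)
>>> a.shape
(37, 37)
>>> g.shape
(37, 7, 3, 13)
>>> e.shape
(13, 3, 37, 7)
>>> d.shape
(7, 3, 13, 37)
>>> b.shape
(37, 37)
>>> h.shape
(13, 3, 37, 13)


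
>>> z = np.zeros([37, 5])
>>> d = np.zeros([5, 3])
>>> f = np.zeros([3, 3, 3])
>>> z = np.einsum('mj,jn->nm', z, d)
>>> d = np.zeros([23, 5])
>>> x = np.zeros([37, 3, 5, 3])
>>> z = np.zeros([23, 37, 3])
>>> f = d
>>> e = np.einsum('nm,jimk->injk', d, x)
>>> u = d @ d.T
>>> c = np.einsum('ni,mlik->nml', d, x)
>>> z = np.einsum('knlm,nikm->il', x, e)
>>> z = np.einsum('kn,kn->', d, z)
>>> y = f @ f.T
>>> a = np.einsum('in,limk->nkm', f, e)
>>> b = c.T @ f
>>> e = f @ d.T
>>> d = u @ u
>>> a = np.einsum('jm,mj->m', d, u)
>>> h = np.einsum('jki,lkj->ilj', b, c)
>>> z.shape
()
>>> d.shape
(23, 23)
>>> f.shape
(23, 5)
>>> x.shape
(37, 3, 5, 3)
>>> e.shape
(23, 23)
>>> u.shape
(23, 23)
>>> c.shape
(23, 37, 3)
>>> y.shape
(23, 23)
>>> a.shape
(23,)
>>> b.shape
(3, 37, 5)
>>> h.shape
(5, 23, 3)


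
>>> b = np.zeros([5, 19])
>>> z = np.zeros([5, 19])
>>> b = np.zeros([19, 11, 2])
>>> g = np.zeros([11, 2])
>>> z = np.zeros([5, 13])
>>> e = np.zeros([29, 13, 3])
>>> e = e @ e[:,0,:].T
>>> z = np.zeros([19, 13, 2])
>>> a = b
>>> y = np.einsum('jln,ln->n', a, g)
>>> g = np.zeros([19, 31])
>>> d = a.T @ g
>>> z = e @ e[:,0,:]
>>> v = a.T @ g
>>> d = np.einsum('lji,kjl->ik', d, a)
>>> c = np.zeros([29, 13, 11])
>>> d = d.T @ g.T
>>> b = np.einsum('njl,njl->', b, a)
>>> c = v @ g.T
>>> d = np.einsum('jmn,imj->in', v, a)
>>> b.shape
()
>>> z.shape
(29, 13, 29)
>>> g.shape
(19, 31)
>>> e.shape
(29, 13, 29)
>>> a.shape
(19, 11, 2)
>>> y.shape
(2,)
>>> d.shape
(19, 31)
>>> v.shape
(2, 11, 31)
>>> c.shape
(2, 11, 19)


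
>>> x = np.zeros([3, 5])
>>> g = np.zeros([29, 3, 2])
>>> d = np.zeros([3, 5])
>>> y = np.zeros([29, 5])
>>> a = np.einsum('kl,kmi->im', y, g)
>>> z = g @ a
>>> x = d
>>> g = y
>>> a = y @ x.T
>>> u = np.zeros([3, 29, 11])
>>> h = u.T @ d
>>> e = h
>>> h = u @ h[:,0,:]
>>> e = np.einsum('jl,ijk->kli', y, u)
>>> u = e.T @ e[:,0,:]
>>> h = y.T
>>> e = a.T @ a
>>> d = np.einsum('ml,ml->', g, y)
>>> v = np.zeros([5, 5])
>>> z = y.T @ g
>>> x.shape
(3, 5)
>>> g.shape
(29, 5)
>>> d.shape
()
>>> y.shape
(29, 5)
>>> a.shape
(29, 3)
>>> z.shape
(5, 5)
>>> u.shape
(3, 5, 3)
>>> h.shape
(5, 29)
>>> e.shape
(3, 3)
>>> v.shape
(5, 5)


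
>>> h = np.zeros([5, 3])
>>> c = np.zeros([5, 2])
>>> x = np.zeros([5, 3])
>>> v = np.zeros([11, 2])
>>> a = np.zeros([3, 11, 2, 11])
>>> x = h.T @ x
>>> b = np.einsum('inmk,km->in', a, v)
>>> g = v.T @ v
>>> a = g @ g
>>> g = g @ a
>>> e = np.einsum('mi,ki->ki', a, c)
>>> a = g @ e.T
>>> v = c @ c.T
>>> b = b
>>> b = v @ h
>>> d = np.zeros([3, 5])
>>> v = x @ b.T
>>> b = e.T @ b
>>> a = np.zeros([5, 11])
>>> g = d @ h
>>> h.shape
(5, 3)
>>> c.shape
(5, 2)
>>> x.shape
(3, 3)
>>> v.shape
(3, 5)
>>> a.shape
(5, 11)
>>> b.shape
(2, 3)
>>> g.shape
(3, 3)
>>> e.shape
(5, 2)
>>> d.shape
(3, 5)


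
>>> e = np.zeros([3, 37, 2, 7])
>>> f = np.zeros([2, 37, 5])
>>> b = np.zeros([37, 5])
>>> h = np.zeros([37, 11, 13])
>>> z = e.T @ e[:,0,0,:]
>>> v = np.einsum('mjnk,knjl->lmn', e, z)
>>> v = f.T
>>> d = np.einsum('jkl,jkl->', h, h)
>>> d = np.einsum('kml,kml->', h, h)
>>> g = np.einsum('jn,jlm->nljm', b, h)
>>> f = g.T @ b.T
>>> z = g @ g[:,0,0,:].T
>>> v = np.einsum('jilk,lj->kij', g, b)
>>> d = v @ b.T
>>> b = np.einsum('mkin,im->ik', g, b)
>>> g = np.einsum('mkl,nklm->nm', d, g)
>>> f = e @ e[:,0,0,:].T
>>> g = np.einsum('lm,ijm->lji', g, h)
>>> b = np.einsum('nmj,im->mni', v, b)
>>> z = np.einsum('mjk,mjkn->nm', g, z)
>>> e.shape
(3, 37, 2, 7)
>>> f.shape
(3, 37, 2, 3)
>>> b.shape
(11, 13, 37)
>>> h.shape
(37, 11, 13)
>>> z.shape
(5, 5)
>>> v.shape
(13, 11, 5)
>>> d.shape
(13, 11, 37)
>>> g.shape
(5, 11, 37)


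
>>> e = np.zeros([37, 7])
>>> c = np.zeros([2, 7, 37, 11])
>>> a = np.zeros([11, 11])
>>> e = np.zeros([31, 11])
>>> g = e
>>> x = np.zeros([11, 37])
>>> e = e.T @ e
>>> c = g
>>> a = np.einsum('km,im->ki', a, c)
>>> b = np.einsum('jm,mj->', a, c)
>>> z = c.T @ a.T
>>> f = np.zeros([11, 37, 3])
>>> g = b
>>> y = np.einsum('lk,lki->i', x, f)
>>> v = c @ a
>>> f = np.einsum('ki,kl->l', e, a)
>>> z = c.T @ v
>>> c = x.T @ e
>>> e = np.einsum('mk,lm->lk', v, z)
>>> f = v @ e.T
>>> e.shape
(11, 31)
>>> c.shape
(37, 11)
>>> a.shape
(11, 31)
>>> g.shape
()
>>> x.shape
(11, 37)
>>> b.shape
()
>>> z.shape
(11, 31)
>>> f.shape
(31, 11)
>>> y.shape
(3,)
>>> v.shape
(31, 31)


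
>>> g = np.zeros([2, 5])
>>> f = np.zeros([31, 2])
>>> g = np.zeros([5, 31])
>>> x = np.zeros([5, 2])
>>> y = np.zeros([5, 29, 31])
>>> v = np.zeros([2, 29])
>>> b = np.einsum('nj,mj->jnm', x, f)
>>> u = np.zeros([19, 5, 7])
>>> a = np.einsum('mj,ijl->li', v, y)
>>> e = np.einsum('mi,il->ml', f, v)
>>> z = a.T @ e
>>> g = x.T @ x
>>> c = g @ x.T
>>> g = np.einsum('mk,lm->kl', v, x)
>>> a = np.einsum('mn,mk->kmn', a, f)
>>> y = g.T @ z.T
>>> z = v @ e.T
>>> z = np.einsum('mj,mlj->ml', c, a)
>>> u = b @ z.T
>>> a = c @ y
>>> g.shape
(29, 5)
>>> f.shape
(31, 2)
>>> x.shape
(5, 2)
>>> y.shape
(5, 5)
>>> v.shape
(2, 29)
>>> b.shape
(2, 5, 31)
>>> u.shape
(2, 5, 2)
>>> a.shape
(2, 5)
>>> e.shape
(31, 29)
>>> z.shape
(2, 31)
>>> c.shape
(2, 5)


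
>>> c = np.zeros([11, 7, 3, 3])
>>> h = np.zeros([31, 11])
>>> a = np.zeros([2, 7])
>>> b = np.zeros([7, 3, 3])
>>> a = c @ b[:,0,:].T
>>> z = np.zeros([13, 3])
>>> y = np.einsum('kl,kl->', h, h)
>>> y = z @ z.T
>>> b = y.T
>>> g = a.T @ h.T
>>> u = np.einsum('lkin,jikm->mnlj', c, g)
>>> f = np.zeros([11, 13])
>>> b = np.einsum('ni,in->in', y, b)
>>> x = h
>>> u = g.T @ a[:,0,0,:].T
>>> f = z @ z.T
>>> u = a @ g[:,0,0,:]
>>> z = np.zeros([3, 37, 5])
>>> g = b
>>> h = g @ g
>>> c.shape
(11, 7, 3, 3)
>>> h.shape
(13, 13)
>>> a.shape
(11, 7, 3, 7)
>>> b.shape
(13, 13)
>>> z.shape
(3, 37, 5)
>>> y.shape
(13, 13)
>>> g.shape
(13, 13)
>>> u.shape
(11, 7, 3, 31)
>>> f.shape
(13, 13)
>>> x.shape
(31, 11)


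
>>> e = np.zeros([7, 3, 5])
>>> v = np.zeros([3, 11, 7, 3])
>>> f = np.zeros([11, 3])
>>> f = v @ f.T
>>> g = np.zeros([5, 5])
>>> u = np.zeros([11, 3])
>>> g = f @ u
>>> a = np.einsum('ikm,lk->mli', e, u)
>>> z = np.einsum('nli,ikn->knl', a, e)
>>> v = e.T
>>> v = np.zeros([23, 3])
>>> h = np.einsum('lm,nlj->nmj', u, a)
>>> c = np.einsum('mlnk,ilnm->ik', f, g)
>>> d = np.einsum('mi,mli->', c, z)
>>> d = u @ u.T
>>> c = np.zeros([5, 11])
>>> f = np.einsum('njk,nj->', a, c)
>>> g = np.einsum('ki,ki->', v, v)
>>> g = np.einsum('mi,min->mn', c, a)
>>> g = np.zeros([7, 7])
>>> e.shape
(7, 3, 5)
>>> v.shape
(23, 3)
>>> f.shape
()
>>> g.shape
(7, 7)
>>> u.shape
(11, 3)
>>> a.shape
(5, 11, 7)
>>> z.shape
(3, 5, 11)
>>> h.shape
(5, 3, 7)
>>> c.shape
(5, 11)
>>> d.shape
(11, 11)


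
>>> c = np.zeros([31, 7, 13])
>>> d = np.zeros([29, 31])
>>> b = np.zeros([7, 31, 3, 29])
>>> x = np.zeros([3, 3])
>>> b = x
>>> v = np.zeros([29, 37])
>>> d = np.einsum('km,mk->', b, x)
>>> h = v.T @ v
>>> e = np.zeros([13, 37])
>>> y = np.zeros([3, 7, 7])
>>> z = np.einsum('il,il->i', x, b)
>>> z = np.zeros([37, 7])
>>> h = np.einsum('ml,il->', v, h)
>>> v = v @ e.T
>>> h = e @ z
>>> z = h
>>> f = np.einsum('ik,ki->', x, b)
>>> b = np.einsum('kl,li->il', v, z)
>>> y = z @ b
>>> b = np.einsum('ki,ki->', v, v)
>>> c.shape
(31, 7, 13)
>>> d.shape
()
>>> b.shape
()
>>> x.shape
(3, 3)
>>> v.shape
(29, 13)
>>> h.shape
(13, 7)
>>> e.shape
(13, 37)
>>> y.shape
(13, 13)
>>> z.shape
(13, 7)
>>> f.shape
()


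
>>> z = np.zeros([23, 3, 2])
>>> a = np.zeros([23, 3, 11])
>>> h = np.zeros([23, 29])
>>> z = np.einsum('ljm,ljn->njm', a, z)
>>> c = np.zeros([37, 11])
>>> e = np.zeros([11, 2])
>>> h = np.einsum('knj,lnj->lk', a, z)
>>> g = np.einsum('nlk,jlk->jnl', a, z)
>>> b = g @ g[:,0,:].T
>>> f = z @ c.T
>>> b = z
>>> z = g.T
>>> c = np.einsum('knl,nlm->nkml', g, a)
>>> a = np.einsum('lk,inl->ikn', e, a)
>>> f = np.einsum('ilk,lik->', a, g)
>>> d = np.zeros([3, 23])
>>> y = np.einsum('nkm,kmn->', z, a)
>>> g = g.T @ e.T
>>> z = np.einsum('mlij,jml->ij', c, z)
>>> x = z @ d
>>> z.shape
(11, 3)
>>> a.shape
(23, 2, 3)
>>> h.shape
(2, 23)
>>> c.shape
(23, 2, 11, 3)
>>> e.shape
(11, 2)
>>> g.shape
(3, 23, 11)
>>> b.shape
(2, 3, 11)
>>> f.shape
()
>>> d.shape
(3, 23)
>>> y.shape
()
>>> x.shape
(11, 23)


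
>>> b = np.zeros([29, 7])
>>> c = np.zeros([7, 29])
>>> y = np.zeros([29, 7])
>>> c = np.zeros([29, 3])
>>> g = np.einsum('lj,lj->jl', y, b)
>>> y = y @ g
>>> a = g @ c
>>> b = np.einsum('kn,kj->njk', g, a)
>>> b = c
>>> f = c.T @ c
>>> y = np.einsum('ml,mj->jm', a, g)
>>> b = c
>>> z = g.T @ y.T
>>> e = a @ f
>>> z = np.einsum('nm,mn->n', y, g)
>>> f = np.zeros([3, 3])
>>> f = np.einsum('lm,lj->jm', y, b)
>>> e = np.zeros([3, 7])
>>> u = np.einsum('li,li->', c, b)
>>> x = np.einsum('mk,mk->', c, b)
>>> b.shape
(29, 3)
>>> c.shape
(29, 3)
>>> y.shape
(29, 7)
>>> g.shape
(7, 29)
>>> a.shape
(7, 3)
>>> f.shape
(3, 7)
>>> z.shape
(29,)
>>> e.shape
(3, 7)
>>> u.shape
()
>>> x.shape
()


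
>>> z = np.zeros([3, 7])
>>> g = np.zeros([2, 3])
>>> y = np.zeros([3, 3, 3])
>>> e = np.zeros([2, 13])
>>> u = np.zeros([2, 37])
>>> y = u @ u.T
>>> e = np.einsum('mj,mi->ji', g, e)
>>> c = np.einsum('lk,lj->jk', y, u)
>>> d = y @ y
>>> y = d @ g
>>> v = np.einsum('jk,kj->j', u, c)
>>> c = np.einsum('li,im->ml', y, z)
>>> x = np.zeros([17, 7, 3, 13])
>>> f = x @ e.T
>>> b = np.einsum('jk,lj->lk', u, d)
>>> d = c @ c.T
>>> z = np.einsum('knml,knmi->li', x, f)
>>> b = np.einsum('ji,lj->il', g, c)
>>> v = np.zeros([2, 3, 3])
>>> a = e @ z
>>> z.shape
(13, 3)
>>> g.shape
(2, 3)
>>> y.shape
(2, 3)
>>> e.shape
(3, 13)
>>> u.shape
(2, 37)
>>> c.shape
(7, 2)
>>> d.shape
(7, 7)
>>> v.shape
(2, 3, 3)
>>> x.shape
(17, 7, 3, 13)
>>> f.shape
(17, 7, 3, 3)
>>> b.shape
(3, 7)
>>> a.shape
(3, 3)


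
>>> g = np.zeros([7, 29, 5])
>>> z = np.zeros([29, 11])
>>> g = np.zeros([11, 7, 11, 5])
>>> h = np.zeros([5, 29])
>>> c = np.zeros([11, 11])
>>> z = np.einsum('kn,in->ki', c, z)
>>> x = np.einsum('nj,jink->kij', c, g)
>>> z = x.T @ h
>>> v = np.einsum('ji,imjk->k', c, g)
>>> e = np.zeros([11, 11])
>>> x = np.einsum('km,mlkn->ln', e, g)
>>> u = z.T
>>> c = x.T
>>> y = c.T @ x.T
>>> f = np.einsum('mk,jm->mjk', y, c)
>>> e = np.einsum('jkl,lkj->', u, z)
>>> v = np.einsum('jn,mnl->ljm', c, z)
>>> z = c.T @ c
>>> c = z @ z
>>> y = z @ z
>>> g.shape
(11, 7, 11, 5)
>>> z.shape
(7, 7)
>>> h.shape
(5, 29)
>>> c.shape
(7, 7)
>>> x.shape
(7, 5)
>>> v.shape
(29, 5, 11)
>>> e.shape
()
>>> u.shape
(29, 7, 11)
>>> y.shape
(7, 7)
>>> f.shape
(7, 5, 7)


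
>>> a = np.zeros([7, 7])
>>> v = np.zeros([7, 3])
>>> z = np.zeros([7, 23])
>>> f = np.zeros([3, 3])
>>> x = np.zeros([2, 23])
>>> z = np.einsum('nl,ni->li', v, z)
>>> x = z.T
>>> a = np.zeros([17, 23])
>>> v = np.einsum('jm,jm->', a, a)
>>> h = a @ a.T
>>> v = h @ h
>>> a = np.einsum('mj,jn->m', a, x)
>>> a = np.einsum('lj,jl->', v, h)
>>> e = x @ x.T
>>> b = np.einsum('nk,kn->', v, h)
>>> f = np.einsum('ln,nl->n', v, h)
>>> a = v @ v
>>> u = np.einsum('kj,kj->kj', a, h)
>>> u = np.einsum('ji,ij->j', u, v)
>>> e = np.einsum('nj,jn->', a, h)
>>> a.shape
(17, 17)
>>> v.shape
(17, 17)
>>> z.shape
(3, 23)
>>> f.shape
(17,)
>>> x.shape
(23, 3)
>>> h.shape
(17, 17)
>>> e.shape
()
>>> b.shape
()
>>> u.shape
(17,)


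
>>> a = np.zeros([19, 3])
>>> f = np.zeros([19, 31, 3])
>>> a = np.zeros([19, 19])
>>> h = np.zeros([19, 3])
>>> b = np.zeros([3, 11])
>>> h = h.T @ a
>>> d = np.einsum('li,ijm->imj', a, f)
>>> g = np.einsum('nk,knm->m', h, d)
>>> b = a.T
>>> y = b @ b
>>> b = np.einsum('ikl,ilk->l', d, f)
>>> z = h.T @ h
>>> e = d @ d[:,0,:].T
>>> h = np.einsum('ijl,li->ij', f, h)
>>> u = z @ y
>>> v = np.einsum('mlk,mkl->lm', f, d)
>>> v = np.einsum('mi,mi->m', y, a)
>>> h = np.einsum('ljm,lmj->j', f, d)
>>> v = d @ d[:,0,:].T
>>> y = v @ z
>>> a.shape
(19, 19)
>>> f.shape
(19, 31, 3)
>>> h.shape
(31,)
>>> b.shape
(31,)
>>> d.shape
(19, 3, 31)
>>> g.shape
(31,)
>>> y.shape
(19, 3, 19)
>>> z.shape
(19, 19)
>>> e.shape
(19, 3, 19)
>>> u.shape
(19, 19)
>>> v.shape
(19, 3, 19)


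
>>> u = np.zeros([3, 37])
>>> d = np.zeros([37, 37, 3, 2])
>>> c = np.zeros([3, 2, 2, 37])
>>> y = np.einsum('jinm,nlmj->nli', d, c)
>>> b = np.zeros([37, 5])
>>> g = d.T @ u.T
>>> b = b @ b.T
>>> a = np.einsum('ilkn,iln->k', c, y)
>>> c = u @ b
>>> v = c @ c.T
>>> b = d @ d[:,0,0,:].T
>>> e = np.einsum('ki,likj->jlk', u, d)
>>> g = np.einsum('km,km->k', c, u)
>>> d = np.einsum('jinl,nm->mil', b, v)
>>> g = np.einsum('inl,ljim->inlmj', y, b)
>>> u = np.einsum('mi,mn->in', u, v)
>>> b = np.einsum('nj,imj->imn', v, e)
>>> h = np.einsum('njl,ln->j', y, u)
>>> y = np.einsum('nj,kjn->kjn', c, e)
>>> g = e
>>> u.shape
(37, 3)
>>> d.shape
(3, 37, 37)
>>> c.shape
(3, 37)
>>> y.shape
(2, 37, 3)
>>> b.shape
(2, 37, 3)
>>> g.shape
(2, 37, 3)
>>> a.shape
(2,)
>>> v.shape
(3, 3)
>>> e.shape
(2, 37, 3)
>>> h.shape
(2,)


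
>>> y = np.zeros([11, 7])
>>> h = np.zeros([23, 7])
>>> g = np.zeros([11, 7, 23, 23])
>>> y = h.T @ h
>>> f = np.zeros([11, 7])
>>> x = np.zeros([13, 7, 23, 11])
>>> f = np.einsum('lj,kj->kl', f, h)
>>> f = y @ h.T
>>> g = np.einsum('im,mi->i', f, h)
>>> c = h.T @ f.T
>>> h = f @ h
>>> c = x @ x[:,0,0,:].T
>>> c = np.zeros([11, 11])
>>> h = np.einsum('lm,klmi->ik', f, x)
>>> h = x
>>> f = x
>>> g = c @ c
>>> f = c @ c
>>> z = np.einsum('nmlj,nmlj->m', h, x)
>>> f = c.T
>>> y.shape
(7, 7)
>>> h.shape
(13, 7, 23, 11)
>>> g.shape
(11, 11)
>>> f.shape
(11, 11)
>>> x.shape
(13, 7, 23, 11)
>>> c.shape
(11, 11)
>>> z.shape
(7,)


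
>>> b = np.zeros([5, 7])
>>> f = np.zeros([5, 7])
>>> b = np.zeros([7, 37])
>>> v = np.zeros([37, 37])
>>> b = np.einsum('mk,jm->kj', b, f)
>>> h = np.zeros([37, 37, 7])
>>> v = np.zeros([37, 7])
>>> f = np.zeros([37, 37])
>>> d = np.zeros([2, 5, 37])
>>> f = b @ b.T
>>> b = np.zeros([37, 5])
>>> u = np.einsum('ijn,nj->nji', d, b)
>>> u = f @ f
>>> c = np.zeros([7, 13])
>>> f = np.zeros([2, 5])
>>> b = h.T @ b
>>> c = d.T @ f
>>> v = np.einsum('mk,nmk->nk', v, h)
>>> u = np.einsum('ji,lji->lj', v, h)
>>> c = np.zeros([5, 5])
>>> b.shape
(7, 37, 5)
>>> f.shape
(2, 5)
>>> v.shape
(37, 7)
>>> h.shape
(37, 37, 7)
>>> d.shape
(2, 5, 37)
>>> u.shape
(37, 37)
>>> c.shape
(5, 5)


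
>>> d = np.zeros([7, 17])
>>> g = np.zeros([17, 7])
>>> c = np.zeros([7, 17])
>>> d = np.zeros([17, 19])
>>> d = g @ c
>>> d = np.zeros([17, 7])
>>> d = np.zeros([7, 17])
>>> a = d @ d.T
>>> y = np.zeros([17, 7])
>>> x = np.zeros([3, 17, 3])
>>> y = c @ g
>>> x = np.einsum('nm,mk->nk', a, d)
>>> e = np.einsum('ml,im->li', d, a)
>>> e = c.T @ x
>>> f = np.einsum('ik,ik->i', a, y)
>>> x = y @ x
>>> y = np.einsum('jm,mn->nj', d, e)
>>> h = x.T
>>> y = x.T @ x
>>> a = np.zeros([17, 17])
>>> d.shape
(7, 17)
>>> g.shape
(17, 7)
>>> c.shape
(7, 17)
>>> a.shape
(17, 17)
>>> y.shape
(17, 17)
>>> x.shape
(7, 17)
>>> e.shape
(17, 17)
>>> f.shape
(7,)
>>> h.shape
(17, 7)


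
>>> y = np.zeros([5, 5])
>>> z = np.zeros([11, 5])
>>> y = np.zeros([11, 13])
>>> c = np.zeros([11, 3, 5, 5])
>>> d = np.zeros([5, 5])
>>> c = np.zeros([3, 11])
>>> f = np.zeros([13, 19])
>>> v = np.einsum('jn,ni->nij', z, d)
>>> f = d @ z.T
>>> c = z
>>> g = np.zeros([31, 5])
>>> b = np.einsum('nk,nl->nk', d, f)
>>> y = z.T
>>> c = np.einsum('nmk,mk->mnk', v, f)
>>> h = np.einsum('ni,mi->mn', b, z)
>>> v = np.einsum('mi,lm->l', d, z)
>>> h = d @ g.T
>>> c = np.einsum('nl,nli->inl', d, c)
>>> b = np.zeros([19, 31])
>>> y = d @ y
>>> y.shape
(5, 11)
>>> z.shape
(11, 5)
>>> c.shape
(11, 5, 5)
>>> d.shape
(5, 5)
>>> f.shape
(5, 11)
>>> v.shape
(11,)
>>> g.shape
(31, 5)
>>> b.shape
(19, 31)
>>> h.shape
(5, 31)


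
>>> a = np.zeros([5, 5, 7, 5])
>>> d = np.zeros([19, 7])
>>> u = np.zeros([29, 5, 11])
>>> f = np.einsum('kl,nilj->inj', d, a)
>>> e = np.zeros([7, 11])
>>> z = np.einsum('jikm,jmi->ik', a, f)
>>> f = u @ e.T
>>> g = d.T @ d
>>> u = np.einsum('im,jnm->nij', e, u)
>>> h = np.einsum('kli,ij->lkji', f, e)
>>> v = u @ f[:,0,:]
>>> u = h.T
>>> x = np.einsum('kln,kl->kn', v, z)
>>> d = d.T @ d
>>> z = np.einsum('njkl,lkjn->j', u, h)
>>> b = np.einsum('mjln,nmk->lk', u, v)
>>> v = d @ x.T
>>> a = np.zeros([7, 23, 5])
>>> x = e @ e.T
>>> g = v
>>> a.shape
(7, 23, 5)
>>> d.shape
(7, 7)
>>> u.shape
(7, 11, 29, 5)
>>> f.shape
(29, 5, 7)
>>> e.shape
(7, 11)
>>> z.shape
(11,)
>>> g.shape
(7, 5)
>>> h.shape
(5, 29, 11, 7)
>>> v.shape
(7, 5)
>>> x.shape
(7, 7)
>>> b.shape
(29, 7)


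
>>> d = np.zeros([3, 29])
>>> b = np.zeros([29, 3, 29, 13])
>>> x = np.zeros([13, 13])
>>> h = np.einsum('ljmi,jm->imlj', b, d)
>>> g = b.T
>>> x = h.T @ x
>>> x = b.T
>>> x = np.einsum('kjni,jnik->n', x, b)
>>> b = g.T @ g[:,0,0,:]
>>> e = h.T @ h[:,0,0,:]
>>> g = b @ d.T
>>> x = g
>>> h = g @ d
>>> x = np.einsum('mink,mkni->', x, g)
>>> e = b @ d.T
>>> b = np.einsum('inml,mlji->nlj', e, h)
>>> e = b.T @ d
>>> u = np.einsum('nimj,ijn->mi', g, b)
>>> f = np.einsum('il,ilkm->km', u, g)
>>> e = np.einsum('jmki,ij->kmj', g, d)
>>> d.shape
(3, 29)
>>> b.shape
(3, 3, 29)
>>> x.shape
()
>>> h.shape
(29, 3, 29, 29)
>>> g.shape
(29, 3, 29, 3)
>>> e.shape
(29, 3, 29)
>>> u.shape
(29, 3)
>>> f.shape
(29, 3)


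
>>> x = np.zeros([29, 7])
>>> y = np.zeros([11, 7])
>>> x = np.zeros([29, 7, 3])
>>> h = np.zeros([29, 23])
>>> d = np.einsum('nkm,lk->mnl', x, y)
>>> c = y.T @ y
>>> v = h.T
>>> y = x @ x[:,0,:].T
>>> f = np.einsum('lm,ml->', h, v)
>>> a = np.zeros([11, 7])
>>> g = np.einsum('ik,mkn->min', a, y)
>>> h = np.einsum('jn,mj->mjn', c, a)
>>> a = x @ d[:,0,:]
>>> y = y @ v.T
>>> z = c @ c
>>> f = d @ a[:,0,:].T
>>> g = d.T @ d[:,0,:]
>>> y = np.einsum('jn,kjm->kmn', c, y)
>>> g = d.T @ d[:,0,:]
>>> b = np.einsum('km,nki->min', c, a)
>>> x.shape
(29, 7, 3)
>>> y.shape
(29, 23, 7)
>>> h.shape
(11, 7, 7)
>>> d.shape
(3, 29, 11)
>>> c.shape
(7, 7)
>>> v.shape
(23, 29)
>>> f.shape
(3, 29, 29)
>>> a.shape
(29, 7, 11)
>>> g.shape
(11, 29, 11)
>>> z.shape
(7, 7)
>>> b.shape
(7, 11, 29)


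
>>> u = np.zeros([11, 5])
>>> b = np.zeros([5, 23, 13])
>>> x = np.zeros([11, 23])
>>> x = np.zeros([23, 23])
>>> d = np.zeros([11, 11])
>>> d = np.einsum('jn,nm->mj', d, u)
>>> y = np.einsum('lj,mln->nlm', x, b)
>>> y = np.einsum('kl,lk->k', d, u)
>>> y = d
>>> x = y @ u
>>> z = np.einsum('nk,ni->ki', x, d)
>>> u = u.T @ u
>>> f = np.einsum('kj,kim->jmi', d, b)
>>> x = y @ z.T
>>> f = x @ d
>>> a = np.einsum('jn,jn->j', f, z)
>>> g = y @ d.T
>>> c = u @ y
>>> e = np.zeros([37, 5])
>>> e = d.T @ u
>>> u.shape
(5, 5)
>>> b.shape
(5, 23, 13)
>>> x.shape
(5, 5)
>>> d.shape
(5, 11)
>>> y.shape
(5, 11)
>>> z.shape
(5, 11)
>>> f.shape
(5, 11)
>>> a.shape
(5,)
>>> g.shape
(5, 5)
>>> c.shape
(5, 11)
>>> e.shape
(11, 5)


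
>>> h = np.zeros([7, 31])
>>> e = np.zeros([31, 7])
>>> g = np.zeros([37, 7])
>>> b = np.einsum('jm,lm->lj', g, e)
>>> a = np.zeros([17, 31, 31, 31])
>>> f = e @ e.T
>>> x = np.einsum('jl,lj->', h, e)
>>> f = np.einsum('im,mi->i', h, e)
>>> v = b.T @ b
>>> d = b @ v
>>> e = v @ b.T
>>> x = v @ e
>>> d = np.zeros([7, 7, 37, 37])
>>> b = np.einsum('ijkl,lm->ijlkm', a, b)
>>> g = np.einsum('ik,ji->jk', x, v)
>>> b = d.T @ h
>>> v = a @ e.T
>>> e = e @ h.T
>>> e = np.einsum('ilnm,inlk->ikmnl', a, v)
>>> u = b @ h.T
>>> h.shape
(7, 31)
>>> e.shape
(17, 37, 31, 31, 31)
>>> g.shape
(37, 31)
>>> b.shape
(37, 37, 7, 31)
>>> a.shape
(17, 31, 31, 31)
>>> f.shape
(7,)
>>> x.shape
(37, 31)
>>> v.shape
(17, 31, 31, 37)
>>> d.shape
(7, 7, 37, 37)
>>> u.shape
(37, 37, 7, 7)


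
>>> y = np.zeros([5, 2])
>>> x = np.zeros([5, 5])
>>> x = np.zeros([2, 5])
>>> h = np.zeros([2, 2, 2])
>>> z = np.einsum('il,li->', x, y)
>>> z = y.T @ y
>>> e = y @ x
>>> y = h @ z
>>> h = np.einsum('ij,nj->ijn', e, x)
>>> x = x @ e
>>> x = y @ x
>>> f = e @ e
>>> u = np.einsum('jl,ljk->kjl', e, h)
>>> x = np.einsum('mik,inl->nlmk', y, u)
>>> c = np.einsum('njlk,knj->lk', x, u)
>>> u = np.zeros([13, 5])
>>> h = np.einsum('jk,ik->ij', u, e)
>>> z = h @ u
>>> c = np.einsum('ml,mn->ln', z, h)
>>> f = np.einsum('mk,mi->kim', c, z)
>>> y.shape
(2, 2, 2)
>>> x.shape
(5, 5, 2, 2)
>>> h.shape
(5, 13)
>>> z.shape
(5, 5)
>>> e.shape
(5, 5)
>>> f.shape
(13, 5, 5)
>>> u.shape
(13, 5)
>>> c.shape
(5, 13)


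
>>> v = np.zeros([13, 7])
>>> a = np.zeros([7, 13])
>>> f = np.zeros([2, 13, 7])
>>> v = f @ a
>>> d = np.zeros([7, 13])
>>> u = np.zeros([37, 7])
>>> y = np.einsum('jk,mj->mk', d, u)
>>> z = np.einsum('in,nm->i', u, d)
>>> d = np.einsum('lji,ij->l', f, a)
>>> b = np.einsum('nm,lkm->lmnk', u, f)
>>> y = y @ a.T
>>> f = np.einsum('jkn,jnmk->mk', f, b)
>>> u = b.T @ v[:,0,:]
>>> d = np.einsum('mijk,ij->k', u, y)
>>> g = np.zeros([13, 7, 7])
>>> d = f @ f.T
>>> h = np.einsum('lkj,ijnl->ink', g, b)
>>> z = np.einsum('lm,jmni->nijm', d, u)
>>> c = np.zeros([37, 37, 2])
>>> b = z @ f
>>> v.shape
(2, 13, 13)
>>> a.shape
(7, 13)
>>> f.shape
(37, 13)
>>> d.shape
(37, 37)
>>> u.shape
(13, 37, 7, 13)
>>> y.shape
(37, 7)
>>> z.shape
(7, 13, 13, 37)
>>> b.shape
(7, 13, 13, 13)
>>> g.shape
(13, 7, 7)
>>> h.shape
(2, 37, 7)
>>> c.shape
(37, 37, 2)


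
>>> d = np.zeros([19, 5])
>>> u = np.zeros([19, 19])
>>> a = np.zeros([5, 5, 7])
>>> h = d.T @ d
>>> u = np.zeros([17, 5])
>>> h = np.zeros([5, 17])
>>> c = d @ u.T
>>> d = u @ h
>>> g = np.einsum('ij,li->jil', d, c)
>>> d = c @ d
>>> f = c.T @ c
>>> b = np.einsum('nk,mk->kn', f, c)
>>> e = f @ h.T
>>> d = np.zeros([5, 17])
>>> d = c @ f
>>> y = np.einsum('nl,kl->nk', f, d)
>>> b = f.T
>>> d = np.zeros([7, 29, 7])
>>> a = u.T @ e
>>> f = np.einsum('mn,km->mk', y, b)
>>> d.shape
(7, 29, 7)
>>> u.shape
(17, 5)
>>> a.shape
(5, 5)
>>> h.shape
(5, 17)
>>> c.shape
(19, 17)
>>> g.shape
(17, 17, 19)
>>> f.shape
(17, 17)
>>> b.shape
(17, 17)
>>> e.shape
(17, 5)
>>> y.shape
(17, 19)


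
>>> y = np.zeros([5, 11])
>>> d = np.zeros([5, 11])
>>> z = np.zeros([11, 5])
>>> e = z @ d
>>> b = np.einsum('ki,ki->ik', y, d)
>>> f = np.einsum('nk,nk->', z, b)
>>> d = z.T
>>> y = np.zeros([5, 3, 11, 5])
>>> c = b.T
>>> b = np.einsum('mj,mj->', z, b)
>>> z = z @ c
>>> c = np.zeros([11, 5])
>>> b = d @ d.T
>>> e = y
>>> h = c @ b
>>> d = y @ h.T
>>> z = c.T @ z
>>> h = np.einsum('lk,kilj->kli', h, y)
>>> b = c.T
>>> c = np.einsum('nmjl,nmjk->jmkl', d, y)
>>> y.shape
(5, 3, 11, 5)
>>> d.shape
(5, 3, 11, 11)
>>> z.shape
(5, 11)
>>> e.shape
(5, 3, 11, 5)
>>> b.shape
(5, 11)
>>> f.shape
()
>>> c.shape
(11, 3, 5, 11)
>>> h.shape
(5, 11, 3)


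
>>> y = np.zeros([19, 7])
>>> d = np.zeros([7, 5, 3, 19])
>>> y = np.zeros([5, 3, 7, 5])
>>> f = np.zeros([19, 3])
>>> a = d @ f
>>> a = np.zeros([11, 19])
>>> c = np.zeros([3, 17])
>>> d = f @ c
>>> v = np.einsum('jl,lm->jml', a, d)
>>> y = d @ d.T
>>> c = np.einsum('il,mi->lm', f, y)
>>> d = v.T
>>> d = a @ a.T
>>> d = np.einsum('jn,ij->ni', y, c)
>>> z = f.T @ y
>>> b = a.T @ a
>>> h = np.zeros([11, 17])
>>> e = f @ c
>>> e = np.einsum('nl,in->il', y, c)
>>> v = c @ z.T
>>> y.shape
(19, 19)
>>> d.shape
(19, 3)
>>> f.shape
(19, 3)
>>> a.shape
(11, 19)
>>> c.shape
(3, 19)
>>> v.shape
(3, 3)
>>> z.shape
(3, 19)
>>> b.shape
(19, 19)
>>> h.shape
(11, 17)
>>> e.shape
(3, 19)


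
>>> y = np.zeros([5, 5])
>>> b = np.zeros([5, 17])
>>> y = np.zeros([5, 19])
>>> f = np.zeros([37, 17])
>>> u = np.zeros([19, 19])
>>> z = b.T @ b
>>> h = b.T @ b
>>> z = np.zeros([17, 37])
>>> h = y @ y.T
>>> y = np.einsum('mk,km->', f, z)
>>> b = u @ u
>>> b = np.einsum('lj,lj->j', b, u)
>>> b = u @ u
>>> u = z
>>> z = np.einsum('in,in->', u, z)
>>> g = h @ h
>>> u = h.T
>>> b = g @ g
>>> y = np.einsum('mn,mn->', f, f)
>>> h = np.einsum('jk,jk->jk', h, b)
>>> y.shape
()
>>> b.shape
(5, 5)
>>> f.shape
(37, 17)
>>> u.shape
(5, 5)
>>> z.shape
()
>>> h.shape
(5, 5)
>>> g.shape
(5, 5)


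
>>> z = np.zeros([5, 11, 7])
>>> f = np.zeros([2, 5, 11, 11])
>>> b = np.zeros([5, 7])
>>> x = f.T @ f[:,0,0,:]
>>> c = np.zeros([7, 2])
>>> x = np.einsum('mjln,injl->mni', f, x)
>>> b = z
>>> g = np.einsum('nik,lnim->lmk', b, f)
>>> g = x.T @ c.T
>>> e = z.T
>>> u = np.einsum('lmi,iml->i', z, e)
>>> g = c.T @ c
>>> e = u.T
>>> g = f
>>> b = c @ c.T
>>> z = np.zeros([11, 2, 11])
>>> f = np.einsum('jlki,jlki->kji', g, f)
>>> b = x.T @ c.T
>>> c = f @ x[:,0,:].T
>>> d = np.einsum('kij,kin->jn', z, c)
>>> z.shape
(11, 2, 11)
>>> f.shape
(11, 2, 11)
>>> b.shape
(11, 11, 7)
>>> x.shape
(2, 11, 11)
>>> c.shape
(11, 2, 2)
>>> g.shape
(2, 5, 11, 11)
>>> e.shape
(7,)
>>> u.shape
(7,)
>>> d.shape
(11, 2)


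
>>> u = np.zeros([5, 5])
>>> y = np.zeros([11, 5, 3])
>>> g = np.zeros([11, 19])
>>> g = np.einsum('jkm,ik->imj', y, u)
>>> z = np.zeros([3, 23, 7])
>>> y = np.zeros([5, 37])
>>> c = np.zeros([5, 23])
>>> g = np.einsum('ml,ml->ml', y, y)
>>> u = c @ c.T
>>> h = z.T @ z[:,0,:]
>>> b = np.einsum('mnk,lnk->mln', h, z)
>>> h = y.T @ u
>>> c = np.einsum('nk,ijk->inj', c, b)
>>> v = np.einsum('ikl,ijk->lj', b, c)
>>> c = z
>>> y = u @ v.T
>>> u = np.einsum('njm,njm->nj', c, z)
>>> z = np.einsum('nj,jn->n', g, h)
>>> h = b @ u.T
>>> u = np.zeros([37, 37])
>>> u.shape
(37, 37)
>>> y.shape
(5, 23)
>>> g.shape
(5, 37)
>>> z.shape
(5,)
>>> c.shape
(3, 23, 7)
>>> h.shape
(7, 3, 3)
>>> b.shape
(7, 3, 23)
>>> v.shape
(23, 5)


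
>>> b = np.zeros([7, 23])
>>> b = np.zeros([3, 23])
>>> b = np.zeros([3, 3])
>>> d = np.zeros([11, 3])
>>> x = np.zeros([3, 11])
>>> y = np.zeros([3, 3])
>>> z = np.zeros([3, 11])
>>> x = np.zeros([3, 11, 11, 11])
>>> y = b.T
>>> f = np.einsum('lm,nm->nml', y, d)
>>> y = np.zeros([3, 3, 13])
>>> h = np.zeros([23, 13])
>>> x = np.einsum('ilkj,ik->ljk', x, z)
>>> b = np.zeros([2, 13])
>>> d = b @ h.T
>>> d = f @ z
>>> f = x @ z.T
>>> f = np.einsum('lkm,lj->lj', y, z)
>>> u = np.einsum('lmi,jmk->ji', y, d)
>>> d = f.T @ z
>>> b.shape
(2, 13)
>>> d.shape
(11, 11)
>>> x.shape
(11, 11, 11)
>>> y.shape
(3, 3, 13)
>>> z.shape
(3, 11)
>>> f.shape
(3, 11)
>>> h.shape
(23, 13)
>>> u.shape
(11, 13)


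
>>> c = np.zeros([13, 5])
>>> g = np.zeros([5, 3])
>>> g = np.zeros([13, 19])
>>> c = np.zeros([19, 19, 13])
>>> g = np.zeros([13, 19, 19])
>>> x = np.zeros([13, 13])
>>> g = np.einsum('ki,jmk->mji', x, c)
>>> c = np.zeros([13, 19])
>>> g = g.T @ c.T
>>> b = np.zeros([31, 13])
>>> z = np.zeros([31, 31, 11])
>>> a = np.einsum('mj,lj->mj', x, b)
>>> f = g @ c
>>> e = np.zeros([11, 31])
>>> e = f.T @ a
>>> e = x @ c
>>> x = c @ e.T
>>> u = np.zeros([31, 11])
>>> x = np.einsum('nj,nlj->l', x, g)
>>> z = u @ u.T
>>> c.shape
(13, 19)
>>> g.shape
(13, 19, 13)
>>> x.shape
(19,)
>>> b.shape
(31, 13)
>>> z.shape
(31, 31)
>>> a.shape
(13, 13)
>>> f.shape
(13, 19, 19)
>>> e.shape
(13, 19)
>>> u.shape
(31, 11)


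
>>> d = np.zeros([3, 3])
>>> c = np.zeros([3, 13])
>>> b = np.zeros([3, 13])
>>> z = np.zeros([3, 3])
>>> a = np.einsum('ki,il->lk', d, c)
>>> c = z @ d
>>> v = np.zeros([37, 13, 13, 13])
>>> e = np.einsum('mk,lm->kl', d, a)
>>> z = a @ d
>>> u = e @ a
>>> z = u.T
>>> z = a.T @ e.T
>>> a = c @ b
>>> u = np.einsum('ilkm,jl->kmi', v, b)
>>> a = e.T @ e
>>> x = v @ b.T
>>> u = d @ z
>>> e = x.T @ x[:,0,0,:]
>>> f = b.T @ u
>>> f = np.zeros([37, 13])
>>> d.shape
(3, 3)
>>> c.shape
(3, 3)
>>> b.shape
(3, 13)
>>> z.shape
(3, 3)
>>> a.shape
(13, 13)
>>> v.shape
(37, 13, 13, 13)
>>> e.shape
(3, 13, 13, 3)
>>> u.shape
(3, 3)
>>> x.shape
(37, 13, 13, 3)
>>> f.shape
(37, 13)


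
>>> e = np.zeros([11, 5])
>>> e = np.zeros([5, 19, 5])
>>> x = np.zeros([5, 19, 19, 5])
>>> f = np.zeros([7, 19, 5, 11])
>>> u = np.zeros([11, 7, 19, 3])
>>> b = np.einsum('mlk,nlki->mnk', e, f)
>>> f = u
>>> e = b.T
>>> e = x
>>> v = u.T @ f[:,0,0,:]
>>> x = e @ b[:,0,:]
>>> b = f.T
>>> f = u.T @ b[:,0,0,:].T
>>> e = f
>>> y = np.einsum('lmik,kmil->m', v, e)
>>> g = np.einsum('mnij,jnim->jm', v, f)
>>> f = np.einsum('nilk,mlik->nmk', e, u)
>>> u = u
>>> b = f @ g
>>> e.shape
(3, 19, 7, 3)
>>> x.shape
(5, 19, 19, 5)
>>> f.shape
(3, 11, 3)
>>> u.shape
(11, 7, 19, 3)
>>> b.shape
(3, 11, 3)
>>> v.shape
(3, 19, 7, 3)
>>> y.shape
(19,)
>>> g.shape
(3, 3)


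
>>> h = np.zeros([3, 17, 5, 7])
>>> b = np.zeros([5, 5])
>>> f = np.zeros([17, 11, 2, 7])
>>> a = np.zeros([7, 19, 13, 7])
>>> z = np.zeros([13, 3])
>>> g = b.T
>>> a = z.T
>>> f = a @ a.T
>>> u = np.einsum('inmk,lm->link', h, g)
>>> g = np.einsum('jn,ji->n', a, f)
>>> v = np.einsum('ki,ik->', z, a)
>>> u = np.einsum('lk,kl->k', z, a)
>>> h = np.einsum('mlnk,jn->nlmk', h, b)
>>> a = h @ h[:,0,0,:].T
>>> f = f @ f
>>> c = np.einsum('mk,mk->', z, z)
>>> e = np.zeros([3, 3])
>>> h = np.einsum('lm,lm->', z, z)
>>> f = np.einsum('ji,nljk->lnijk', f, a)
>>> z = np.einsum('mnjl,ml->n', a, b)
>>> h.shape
()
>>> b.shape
(5, 5)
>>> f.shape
(17, 5, 3, 3, 5)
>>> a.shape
(5, 17, 3, 5)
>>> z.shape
(17,)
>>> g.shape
(13,)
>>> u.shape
(3,)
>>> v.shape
()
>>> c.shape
()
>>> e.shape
(3, 3)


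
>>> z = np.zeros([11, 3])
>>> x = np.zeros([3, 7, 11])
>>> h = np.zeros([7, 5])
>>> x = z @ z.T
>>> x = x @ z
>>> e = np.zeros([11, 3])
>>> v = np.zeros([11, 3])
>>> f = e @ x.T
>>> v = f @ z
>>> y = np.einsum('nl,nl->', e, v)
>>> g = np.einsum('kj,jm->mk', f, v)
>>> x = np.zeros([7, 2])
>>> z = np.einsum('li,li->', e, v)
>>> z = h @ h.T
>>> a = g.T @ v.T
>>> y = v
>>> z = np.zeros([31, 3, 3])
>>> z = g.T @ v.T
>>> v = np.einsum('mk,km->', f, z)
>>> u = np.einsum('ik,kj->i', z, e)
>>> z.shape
(11, 11)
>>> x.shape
(7, 2)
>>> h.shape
(7, 5)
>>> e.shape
(11, 3)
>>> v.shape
()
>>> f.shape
(11, 11)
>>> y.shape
(11, 3)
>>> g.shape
(3, 11)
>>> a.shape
(11, 11)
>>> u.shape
(11,)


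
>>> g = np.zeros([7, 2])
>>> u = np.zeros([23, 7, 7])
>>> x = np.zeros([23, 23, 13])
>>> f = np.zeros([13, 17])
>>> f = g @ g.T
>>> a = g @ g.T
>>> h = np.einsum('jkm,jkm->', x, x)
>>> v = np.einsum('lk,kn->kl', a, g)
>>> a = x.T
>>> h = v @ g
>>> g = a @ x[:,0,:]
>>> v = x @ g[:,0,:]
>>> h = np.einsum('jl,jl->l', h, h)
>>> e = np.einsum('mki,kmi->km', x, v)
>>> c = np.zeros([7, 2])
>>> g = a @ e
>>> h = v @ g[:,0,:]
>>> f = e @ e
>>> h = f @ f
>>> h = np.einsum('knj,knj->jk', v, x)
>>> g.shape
(13, 23, 23)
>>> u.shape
(23, 7, 7)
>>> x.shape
(23, 23, 13)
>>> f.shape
(23, 23)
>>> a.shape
(13, 23, 23)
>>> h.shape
(13, 23)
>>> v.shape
(23, 23, 13)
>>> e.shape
(23, 23)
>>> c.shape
(7, 2)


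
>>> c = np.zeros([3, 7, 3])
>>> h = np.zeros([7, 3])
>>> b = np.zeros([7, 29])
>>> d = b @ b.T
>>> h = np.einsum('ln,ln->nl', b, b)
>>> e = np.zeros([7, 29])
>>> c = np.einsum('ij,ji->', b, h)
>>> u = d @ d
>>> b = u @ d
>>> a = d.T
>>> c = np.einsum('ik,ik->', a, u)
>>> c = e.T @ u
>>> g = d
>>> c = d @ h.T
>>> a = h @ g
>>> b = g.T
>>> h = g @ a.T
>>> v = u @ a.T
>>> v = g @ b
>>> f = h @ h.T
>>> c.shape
(7, 29)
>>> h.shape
(7, 29)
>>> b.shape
(7, 7)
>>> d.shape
(7, 7)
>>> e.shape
(7, 29)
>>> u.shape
(7, 7)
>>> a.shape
(29, 7)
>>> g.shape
(7, 7)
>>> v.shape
(7, 7)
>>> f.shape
(7, 7)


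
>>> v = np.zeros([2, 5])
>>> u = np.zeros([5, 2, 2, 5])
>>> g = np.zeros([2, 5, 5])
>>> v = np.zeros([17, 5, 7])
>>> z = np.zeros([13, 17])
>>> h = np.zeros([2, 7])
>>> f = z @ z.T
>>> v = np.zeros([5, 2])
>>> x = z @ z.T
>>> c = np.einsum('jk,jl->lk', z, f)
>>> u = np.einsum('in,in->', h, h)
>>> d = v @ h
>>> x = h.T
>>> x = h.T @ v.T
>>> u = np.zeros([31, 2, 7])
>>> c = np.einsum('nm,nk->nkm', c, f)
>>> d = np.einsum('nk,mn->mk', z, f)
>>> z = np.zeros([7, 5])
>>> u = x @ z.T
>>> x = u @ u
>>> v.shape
(5, 2)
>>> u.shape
(7, 7)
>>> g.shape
(2, 5, 5)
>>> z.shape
(7, 5)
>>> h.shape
(2, 7)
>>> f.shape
(13, 13)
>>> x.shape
(7, 7)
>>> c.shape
(13, 13, 17)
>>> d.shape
(13, 17)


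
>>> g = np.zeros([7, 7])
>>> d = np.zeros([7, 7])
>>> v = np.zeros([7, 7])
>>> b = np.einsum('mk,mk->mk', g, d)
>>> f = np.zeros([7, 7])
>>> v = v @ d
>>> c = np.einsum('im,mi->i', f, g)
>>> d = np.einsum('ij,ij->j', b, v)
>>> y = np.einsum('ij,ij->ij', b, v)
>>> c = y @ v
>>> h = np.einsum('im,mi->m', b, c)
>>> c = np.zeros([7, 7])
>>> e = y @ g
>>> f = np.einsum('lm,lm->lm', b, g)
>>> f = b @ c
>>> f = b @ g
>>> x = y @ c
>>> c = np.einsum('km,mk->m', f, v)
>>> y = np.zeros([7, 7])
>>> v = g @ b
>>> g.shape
(7, 7)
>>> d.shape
(7,)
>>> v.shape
(7, 7)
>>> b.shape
(7, 7)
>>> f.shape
(7, 7)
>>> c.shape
(7,)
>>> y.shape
(7, 7)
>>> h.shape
(7,)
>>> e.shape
(7, 7)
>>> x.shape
(7, 7)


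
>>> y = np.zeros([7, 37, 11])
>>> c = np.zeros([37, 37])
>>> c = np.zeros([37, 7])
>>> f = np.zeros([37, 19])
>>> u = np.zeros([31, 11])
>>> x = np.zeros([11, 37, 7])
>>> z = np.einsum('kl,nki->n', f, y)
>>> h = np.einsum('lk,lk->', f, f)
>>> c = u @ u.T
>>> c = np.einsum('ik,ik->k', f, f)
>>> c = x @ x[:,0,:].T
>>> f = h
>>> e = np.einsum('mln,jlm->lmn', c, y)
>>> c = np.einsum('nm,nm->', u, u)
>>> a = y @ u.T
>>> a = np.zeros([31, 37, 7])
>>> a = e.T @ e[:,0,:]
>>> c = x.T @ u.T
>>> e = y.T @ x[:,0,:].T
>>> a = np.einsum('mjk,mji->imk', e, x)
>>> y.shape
(7, 37, 11)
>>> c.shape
(7, 37, 31)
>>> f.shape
()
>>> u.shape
(31, 11)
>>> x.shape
(11, 37, 7)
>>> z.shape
(7,)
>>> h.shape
()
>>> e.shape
(11, 37, 11)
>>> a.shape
(7, 11, 11)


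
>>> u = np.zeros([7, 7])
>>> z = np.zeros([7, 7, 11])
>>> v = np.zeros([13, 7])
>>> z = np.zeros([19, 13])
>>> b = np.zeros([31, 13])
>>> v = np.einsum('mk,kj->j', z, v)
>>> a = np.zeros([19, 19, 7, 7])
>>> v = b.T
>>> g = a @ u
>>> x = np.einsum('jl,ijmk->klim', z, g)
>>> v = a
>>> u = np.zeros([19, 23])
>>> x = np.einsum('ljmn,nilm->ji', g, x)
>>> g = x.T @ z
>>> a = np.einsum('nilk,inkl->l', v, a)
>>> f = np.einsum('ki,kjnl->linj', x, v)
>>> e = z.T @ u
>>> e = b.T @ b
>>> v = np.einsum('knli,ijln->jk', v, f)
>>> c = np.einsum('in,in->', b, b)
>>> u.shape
(19, 23)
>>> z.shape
(19, 13)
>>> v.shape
(13, 19)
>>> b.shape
(31, 13)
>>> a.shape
(7,)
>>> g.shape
(13, 13)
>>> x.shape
(19, 13)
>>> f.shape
(7, 13, 7, 19)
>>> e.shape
(13, 13)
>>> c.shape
()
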